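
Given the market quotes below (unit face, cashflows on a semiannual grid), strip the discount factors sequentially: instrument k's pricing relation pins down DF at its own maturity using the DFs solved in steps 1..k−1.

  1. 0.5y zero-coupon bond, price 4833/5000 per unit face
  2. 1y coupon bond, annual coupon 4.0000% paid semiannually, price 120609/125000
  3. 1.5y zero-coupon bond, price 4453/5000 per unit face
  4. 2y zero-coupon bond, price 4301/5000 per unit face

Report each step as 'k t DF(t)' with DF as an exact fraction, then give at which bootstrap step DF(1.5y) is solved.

step 1 [0.5y] zero: DF = P = 4833/5000 ≈ 0.966600
step 2 [1y] bond c/2=1/50: DF=(120609/125000 − 1/50·(0.966600))/(1+1/50) = 927/1000 ≈ 0.927000
step 3 [1.5y] zero: DF = P = 4453/5000 ≈ 0.890600
step 4 [2y] zero: DF = P = 4301/5000 ≈ 0.860200

1 1/2 4833/5000
2 1 927/1000
3 3/2 4453/5000
4 2 4301/5000
DF(1.5y) is solved at step 3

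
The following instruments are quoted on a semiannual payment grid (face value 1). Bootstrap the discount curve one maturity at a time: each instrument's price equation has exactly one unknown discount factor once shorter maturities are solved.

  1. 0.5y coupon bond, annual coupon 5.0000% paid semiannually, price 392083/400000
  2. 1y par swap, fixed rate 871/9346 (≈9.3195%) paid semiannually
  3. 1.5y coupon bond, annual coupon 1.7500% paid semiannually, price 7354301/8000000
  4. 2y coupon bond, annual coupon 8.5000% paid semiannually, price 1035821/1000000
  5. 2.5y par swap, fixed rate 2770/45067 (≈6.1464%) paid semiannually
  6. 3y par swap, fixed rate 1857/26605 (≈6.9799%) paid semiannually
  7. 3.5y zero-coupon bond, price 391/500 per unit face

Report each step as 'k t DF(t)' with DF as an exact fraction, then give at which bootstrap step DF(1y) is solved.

step 1 [0.5y] bond c/2=1/40: DF=(392083/400000 − 1/40·(0))/(1+1/40) = 9563/10000 ≈ 0.956300
step 2 [1y] swap r/2=871/18692: DF=(1 − 871/18692·(0.956300))/(1+871/18692) = 9129/10000 ≈ 0.912900
step 3 [1.5y] bond c/2=7/800: DF=(7354301/8000000 − 7/800·(0.956300+0.912900))/(1+7/800) = 8951/10000 ≈ 0.895100
step 4 [2y] bond c/2=17/400: DF=(1035821/1000000 − 17/400·(0.956300+0.912900+0.895100))/(1+17/400) = 8809/10000 ≈ 0.880900
step 5 [2.5y] swap r/2=1385/45067: DF=(1 − 1385/45067·(0.956300+0.912900+0.895100+0.880900))/(1+1385/45067) = 1723/2000 ≈ 0.861500
step 6 [3y] swap r/2=1857/53210: DF=(1 − 1857/53210·(0.956300+0.912900+0.895100+0.880900+0.861500))/(1+1857/53210) = 8143/10000 ≈ 0.814300
step 7 [3.5y] zero: DF = P = 391/500 ≈ 0.782000

1 1/2 9563/10000
2 1 9129/10000
3 3/2 8951/10000
4 2 8809/10000
5 5/2 1723/2000
6 3 8143/10000
7 7/2 391/500
DF(1y) is solved at step 2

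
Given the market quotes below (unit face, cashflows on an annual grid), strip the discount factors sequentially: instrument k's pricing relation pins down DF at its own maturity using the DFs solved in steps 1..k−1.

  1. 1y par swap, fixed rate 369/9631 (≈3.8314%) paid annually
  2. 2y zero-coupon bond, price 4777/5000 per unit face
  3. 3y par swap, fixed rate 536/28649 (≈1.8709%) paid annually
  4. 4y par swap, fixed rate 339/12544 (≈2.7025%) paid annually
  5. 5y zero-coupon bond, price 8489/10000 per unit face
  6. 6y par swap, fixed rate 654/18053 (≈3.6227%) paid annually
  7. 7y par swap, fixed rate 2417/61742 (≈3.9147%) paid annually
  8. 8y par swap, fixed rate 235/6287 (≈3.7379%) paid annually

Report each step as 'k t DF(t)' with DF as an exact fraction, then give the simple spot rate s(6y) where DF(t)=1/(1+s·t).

step 1 [1y] swap r/1=369/9631: DF=(1 − 369/9631·(0))/(1+369/9631) = 9631/10000 ≈ 0.963100
step 2 [2y] zero: DF = P = 4777/5000 ≈ 0.955400
step 3 [3y] swap r/1=536/28649: DF=(1 − 536/28649·(0.963100+0.955400))/(1+536/28649) = 1183/1250 ≈ 0.946400
step 4 [4y] swap r/1=339/12544: DF=(1 − 339/12544·(0.963100+0.955400+0.946400))/(1+339/12544) = 8983/10000 ≈ 0.898300
step 5 [5y] zero: DF = P = 8489/10000 ≈ 0.848900
step 6 [6y] swap r/1=654/18053: DF=(1 − 654/18053·(0.963100+0.955400+0.946400+0.898300+0.848900))/(1+654/18053) = 4019/5000 ≈ 0.803800
step 7 [7y] swap r/1=2417/61742: DF=(1 − 2417/61742·(0.963100+0.955400+0.946400+0.898300+0.848900+0.803800))/(1+2417/61742) = 7583/10000 ≈ 0.758300
step 8 [8y] swap r/1=235/6287: DF=(1 − 235/6287·(0.963100+0.955400+0.946400+0.898300+0.848900+0.803800+0.758300))/(1+235/6287) = 1483/2000 ≈ 0.741500

1 1 9631/10000
2 2 4777/5000
3 3 1183/1250
4 4 8983/10000
5 5 8489/10000
6 6 4019/5000
7 7 7583/10000
8 8 1483/2000
s(6y) = (1/(4019/5000) − 1)/(6) = 327/8038 ≈ 4.0682%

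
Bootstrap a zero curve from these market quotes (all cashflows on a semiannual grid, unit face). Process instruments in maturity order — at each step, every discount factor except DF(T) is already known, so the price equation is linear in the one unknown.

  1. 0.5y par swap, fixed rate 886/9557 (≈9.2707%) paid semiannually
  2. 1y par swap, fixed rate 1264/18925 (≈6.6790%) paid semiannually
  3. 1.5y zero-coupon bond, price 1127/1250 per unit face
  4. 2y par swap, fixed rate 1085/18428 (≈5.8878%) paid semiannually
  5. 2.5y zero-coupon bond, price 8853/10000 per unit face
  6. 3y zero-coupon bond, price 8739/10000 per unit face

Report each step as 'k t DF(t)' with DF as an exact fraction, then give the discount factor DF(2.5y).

step 1 [0.5y] swap r/2=443/9557: DF=(1 − 443/9557·(0))/(1+443/9557) = 9557/10000 ≈ 0.955700
step 2 [1y] swap r/2=632/18925: DF=(1 − 632/18925·(0.955700))/(1+632/18925) = 1171/1250 ≈ 0.936800
step 3 [1.5y] zero: DF = P = 1127/1250 ≈ 0.901600
step 4 [2y] swap r/2=1085/36856: DF=(1 − 1085/36856·(0.955700+0.936800+0.901600))/(1+1085/36856) = 1783/2000 ≈ 0.891500
step 5 [2.5y] zero: DF = P = 8853/10000 ≈ 0.885300
step 6 [3y] zero: DF = P = 8739/10000 ≈ 0.873900

1 1/2 9557/10000
2 1 1171/1250
3 3/2 1127/1250
4 2 1783/2000
5 5/2 8853/10000
6 3 8739/10000
DF(2.5y) = 8853/10000 ≈ 0.885300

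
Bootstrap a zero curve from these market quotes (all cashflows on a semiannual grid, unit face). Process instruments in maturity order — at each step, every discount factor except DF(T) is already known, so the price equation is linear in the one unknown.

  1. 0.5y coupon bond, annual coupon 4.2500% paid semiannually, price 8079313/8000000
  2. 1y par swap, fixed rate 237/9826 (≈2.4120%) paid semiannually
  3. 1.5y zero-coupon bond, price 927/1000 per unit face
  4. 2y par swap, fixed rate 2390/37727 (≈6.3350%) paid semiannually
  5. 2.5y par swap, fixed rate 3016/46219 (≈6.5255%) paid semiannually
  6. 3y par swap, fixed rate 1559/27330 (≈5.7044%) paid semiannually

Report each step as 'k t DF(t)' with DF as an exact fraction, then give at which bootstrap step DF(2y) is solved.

step 1 [0.5y] bond c/2=17/800: DF=(8079313/8000000 − 17/800·(0))/(1+17/800) = 9889/10000 ≈ 0.988900
step 2 [1y] swap r/2=237/19652: DF=(1 − 237/19652·(0.988900))/(1+237/19652) = 9763/10000 ≈ 0.976300
step 3 [1.5y] zero: DF = P = 927/1000 ≈ 0.927000
step 4 [2y] swap r/2=1195/37727: DF=(1 − 1195/37727·(0.988900+0.976300+0.927000))/(1+1195/37727) = 1761/2000 ≈ 0.880500
step 5 [2.5y] swap r/2=1508/46219: DF=(1 − 1508/46219·(0.988900+0.976300+0.927000+0.880500))/(1+1508/46219) = 2123/2500 ≈ 0.849200
step 6 [3y] swap r/2=1559/54660: DF=(1 − 1559/54660·(0.988900+0.976300+0.927000+0.880500+0.849200))/(1+1559/54660) = 8441/10000 ≈ 0.844100

1 1/2 9889/10000
2 1 9763/10000
3 3/2 927/1000
4 2 1761/2000
5 5/2 2123/2500
6 3 8441/10000
DF(2y) is solved at step 4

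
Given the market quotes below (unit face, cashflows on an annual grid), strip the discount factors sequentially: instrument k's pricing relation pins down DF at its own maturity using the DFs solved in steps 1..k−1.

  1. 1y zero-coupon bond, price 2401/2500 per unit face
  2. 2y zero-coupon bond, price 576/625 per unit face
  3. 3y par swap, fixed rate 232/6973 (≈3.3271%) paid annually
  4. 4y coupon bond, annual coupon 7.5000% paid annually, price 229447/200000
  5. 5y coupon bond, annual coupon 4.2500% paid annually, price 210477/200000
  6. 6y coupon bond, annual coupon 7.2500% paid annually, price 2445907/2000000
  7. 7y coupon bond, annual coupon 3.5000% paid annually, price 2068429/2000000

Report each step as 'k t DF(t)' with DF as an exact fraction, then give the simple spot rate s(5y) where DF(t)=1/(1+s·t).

1 1 2401/2500
2 2 576/625
3 3 567/625
4 4 4363/5000
5 5 4301/5000
6 6 4173/5000
7 7 8181/10000
s(5y) = (1/(4301/5000) − 1)/(5) = 699/21505 ≈ 3.2504%

step 1 [1y] zero: DF = P = 2401/2500 ≈ 0.960400
step 2 [2y] zero: DF = P = 576/625 ≈ 0.921600
step 3 [3y] swap r/1=232/6973: DF=(1 − 232/6973·(0.960400+0.921600))/(1+232/6973) = 567/625 ≈ 0.907200
step 4 [4y] bond c/1=3/40: DF=(229447/200000 − 3/40·(0.960400+0.921600+0.907200))/(1+3/40) = 4363/5000 ≈ 0.872600
step 5 [5y] bond c/1=17/400: DF=(210477/200000 − 17/400·(0.960400+0.921600+0.907200+0.872600))/(1+17/400) = 4301/5000 ≈ 0.860200
step 6 [6y] bond c/1=29/400: DF=(2445907/2000000 − 29/400·(0.960400+0.921600+0.907200+0.872600+0.860200))/(1+29/400) = 4173/5000 ≈ 0.834600
step 7 [7y] bond c/1=7/200: DF=(2068429/2000000 − 7/200·(0.960400+0.921600+0.907200+0.872600+0.860200+0.834600))/(1+7/200) = 8181/10000 ≈ 0.818100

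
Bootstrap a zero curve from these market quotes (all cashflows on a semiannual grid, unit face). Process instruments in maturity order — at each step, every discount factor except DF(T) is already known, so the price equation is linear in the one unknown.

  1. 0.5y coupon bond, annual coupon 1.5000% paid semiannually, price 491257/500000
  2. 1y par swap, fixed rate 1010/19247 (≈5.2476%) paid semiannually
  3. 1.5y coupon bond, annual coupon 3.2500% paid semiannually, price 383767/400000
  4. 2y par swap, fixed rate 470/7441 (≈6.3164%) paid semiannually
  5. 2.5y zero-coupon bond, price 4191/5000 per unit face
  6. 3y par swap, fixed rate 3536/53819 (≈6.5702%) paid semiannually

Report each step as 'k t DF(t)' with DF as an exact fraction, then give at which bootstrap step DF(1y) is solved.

step 1 [0.5y] bond c/2=3/400: DF=(491257/500000 − 3/400·(0))/(1+3/400) = 1219/1250 ≈ 0.975200
step 2 [1y] swap r/2=505/19247: DF=(1 − 505/19247·(0.975200))/(1+505/19247) = 1899/2000 ≈ 0.949500
step 3 [1.5y] bond c/2=13/800: DF=(383767/400000 − 13/800·(0.975200+0.949500))/(1+13/800) = 9133/10000 ≈ 0.913300
step 4 [2y] swap r/2=235/7441: DF=(1 − 235/7441·(0.975200+0.949500+0.913300))/(1+235/7441) = 353/400 ≈ 0.882500
step 5 [2.5y] zero: DF = P = 4191/5000 ≈ 0.838200
step 6 [3y] swap r/2=1768/53819: DF=(1 − 1768/53819·(0.975200+0.949500+0.913300+0.882500+0.838200))/(1+1768/53819) = 1029/1250 ≈ 0.823200

1 1/2 1219/1250
2 1 1899/2000
3 3/2 9133/10000
4 2 353/400
5 5/2 4191/5000
6 3 1029/1250
DF(1y) is solved at step 2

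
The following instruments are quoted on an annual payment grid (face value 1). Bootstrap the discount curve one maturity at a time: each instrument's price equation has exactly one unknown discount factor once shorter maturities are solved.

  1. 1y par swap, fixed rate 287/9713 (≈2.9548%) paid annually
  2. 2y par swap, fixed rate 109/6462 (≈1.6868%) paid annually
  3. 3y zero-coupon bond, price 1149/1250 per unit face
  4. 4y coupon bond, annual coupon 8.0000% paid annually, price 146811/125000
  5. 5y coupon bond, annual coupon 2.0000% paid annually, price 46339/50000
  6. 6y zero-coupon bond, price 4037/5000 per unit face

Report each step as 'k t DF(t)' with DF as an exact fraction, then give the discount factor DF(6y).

1 1 9713/10000
2 2 9673/10000
3 3 1149/1250
4 4 4379/5000
5 5 4177/5000
6 6 4037/5000
DF(6y) = 4037/5000 ≈ 0.807400

step 1 [1y] swap r/1=287/9713: DF=(1 − 287/9713·(0))/(1+287/9713) = 9713/10000 ≈ 0.971300
step 2 [2y] swap r/1=109/6462: DF=(1 − 109/6462·(0.971300))/(1+109/6462) = 9673/10000 ≈ 0.967300
step 3 [3y] zero: DF = P = 1149/1250 ≈ 0.919200
step 4 [4y] bond c/1=2/25: DF=(146811/125000 − 2/25·(0.971300+0.967300+0.919200))/(1+2/25) = 4379/5000 ≈ 0.875800
step 5 [5y] bond c/1=1/50: DF=(46339/50000 − 1/50·(0.971300+0.967300+0.919200+0.875800))/(1+1/50) = 4177/5000 ≈ 0.835400
step 6 [6y] zero: DF = P = 4037/5000 ≈ 0.807400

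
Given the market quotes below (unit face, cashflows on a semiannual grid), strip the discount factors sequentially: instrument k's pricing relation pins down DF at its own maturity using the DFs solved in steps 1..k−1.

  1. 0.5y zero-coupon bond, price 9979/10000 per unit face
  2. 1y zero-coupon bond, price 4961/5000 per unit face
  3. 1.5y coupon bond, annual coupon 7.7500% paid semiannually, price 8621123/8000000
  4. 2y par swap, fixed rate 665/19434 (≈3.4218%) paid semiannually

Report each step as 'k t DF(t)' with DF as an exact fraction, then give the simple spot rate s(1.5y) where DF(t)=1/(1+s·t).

step 1 [0.5y] zero: DF = P = 9979/10000 ≈ 0.997900
step 2 [1y] zero: DF = P = 4961/5000 ≈ 0.992200
step 3 [1.5y] bond c/2=31/800: DF=(8621123/8000000 − 31/800·(0.997900+0.992200))/(1+31/800) = 602/625 ≈ 0.963200
step 4 [2y] swap r/2=665/38868: DF=(1 − 665/38868·(0.997900+0.992200+0.963200))/(1+665/38868) = 1867/2000 ≈ 0.933500

1 1/2 9979/10000
2 1 4961/5000
3 3/2 602/625
4 2 1867/2000
s(1.5y) = (1/(602/625) − 1)/(3/2) = 23/903 ≈ 2.5471%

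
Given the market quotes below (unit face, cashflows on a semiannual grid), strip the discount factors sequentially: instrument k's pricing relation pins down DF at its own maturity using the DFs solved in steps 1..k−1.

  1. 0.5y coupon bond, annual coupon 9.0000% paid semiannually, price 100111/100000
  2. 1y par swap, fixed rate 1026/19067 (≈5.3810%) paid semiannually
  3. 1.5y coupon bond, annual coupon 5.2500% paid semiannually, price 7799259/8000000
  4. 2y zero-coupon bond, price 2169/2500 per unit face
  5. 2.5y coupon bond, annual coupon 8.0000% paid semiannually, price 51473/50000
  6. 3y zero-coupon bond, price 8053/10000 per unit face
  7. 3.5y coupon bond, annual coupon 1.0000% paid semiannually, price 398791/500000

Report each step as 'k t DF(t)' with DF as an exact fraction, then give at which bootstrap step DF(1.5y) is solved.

step 1 [0.5y] bond c/2=9/200: DF=(100111/100000 − 9/200·(0))/(1+9/200) = 479/500 ≈ 0.958000
step 2 [1y] swap r/2=513/19067: DF=(1 − 513/19067·(0.958000))/(1+513/19067) = 9487/10000 ≈ 0.948700
step 3 [1.5y] bond c/2=21/800: DF=(7799259/8000000 − 21/800·(0.958000+0.948700))/(1+21/800) = 2253/2500 ≈ 0.901200
step 4 [2y] zero: DF = P = 2169/2500 ≈ 0.867600
step 5 [2.5y] bond c/2=1/25: DF=(51473/50000 − 1/25·(0.958000+0.948700+0.901200+0.867600))/(1+1/25) = 1697/2000 ≈ 0.848500
step 6 [3y] zero: DF = P = 8053/10000 ≈ 0.805300
step 7 [3.5y] bond c/2=1/200: DF=(398791/500000 − 1/200·(0.958000+0.948700+0.901200+0.867600+0.848500+0.805300))/(1+1/200) = 7671/10000 ≈ 0.767100

1 1/2 479/500
2 1 9487/10000
3 3/2 2253/2500
4 2 2169/2500
5 5/2 1697/2000
6 3 8053/10000
7 7/2 7671/10000
DF(1.5y) is solved at step 3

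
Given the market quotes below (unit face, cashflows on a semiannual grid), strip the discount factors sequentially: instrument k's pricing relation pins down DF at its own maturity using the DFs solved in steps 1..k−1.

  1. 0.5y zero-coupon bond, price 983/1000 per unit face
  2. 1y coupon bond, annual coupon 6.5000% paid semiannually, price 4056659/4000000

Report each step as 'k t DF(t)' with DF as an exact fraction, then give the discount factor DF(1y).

step 1 [0.5y] zero: DF = P = 983/1000 ≈ 0.983000
step 2 [1y] bond c/2=13/400: DF=(4056659/4000000 − 13/400·(0.983000))/(1+13/400) = 9513/10000 ≈ 0.951300

1 1/2 983/1000
2 1 9513/10000
DF(1y) = 9513/10000 ≈ 0.951300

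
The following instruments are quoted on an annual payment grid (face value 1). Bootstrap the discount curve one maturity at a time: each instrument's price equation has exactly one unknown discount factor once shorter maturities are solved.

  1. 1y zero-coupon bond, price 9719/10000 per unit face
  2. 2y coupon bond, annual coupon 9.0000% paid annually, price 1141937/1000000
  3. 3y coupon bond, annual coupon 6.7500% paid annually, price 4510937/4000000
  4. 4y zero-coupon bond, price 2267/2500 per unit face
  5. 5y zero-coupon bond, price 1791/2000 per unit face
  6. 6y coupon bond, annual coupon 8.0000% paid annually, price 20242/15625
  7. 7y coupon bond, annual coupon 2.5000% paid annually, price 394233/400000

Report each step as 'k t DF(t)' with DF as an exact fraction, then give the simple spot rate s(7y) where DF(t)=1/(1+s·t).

step 1 [1y] zero: DF = P = 9719/10000 ≈ 0.971900
step 2 [2y] bond c/1=9/100: DF=(1141937/1000000 − 9/100·(0.971900))/(1+9/100) = 4837/5000 ≈ 0.967400
step 3 [3y] bond c/1=27/400: DF=(4510937/4000000 − 27/400·(0.971900+0.967400))/(1+27/400) = 4669/5000 ≈ 0.933800
step 4 [4y] zero: DF = P = 2267/2500 ≈ 0.906800
step 5 [5y] zero: DF = P = 1791/2000 ≈ 0.895500
step 6 [6y] bond c/1=2/25: DF=(20242/15625 − 2/25·(0.971900+0.967400+0.933800+0.906800+0.895500))/(1+2/25) = 2133/2500 ≈ 0.853200
step 7 [7y] bond c/1=1/40: DF=(394233/400000 − 1/40·(0.971900+0.967400+0.933800+0.906800+0.895500+0.853200))/(1+1/40) = 8267/10000 ≈ 0.826700

1 1 9719/10000
2 2 4837/5000
3 3 4669/5000
4 4 2267/2500
5 5 1791/2000
6 6 2133/2500
7 7 8267/10000
s(7y) = (1/(8267/10000) − 1)/(7) = 1733/57869 ≈ 2.9947%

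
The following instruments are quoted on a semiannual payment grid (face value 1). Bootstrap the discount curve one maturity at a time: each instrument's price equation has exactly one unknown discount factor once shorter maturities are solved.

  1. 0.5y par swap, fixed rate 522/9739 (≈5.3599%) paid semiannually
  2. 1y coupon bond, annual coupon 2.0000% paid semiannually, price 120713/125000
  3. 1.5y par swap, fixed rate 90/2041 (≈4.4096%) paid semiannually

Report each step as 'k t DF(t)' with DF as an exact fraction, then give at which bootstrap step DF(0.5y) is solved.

1 1/2 9739/10000
2 1 1893/2000
3 3/2 937/1000
DF(0.5y) is solved at step 1

step 1 [0.5y] swap r/2=261/9739: DF=(1 − 261/9739·(0))/(1+261/9739) = 9739/10000 ≈ 0.973900
step 2 [1y] bond c/2=1/100: DF=(120713/125000 − 1/100·(0.973900))/(1+1/100) = 1893/2000 ≈ 0.946500
step 3 [1.5y] swap r/2=45/2041: DF=(1 − 45/2041·(0.973900+0.946500))/(1+45/2041) = 937/1000 ≈ 0.937000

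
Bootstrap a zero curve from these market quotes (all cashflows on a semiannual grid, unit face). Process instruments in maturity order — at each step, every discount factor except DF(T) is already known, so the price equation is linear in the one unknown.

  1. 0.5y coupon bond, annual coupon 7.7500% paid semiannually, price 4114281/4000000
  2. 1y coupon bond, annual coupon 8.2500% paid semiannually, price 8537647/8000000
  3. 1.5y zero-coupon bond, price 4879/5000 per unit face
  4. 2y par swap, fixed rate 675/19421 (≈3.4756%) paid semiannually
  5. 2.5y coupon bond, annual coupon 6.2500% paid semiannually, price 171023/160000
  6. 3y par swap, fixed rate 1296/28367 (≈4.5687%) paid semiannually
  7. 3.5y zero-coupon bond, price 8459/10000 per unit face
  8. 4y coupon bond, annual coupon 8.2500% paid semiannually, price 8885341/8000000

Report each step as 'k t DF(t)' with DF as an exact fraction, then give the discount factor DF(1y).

1 1/2 4951/5000
2 1 9857/10000
3 3/2 4879/5000
4 2 373/400
5 5/2 2297/2500
6 3 544/625
7 7/2 8459/10000
8 4 2021/2500
DF(1y) = 9857/10000 ≈ 0.985700

step 1 [0.5y] bond c/2=31/800: DF=(4114281/4000000 − 31/800·(0))/(1+31/800) = 4951/5000 ≈ 0.990200
step 2 [1y] bond c/2=33/800: DF=(8537647/8000000 − 33/800·(0.990200))/(1+33/800) = 9857/10000 ≈ 0.985700
step 3 [1.5y] zero: DF = P = 4879/5000 ≈ 0.975800
step 4 [2y] swap r/2=675/38842: DF=(1 − 675/38842·(0.990200+0.985700+0.975800))/(1+675/38842) = 373/400 ≈ 0.932500
step 5 [2.5y] bond c/2=1/32: DF=(171023/160000 − 1/32·(0.990200+0.985700+0.975800+0.932500))/(1+1/32) = 2297/2500 ≈ 0.918800
step 6 [3y] swap r/2=648/28367: DF=(1 − 648/28367·(0.990200+0.985700+0.975800+0.932500+0.918800))/(1+648/28367) = 544/625 ≈ 0.870400
step 7 [3.5y] zero: DF = P = 8459/10000 ≈ 0.845900
step 8 [4y] bond c/2=33/800: DF=(8885341/8000000 − 33/800·(0.990200+0.985700+0.975800+0.932500+0.918800+0.870400+0.845900))/(1+33/800) = 2021/2500 ≈ 0.808400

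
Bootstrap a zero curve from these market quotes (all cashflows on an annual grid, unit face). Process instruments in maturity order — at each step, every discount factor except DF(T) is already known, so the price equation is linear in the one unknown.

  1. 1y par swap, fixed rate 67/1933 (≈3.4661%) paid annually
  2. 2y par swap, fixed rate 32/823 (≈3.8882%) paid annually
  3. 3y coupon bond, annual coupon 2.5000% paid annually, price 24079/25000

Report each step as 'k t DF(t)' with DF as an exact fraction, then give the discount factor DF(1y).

step 1 [1y] swap r/1=67/1933: DF=(1 − 67/1933·(0))/(1+67/1933) = 1933/2000 ≈ 0.966500
step 2 [2y] swap r/1=32/823: DF=(1 − 32/823·(0.966500))/(1+32/823) = 579/625 ≈ 0.926400
step 3 [3y] bond c/1=1/40: DF=(24079/25000 − 1/40·(0.966500+0.926400))/(1+1/40) = 1787/2000 ≈ 0.893500

1 1 1933/2000
2 2 579/625
3 3 1787/2000
DF(1y) = 1933/2000 ≈ 0.966500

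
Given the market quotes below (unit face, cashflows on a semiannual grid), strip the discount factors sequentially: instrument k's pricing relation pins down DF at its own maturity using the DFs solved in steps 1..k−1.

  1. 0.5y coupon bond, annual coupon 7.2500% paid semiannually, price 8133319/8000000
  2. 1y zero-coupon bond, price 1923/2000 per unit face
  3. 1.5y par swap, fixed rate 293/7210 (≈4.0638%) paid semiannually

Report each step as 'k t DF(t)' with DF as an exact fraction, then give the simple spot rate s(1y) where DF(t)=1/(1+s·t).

step 1 [0.5y] bond c/2=29/800: DF=(8133319/8000000 − 29/800·(0))/(1+29/800) = 9811/10000 ≈ 0.981100
step 2 [1y] zero: DF = P = 1923/2000 ≈ 0.961500
step 3 [1.5y] swap r/2=293/14420: DF=(1 − 293/14420·(0.981100+0.961500))/(1+293/14420) = 4707/5000 ≈ 0.941400

1 1/2 9811/10000
2 1 1923/2000
3 3/2 4707/5000
s(1y) = (1/(1923/2000) − 1)/(1) = 77/1923 ≈ 4.0042%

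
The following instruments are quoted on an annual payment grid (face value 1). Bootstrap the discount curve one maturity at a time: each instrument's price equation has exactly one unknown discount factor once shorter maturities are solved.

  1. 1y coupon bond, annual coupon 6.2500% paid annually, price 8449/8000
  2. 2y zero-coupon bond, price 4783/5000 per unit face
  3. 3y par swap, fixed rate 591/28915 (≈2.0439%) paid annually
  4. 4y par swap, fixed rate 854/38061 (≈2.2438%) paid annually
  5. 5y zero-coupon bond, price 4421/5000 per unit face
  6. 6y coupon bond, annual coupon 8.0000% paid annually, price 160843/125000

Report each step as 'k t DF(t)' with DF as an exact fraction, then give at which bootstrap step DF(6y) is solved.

1 1 497/500
2 2 4783/5000
3 3 9409/10000
4 4 4573/5000
5 5 4421/5000
6 6 211/250
DF(6y) is solved at step 6

step 1 [1y] bond c/1=1/16: DF=(8449/8000 − 1/16·(0))/(1+1/16) = 497/500 ≈ 0.994000
step 2 [2y] zero: DF = P = 4783/5000 ≈ 0.956600
step 3 [3y] swap r/1=591/28915: DF=(1 − 591/28915·(0.994000+0.956600))/(1+591/28915) = 9409/10000 ≈ 0.940900
step 4 [4y] swap r/1=854/38061: DF=(1 − 854/38061·(0.994000+0.956600+0.940900))/(1+854/38061) = 4573/5000 ≈ 0.914600
step 5 [5y] zero: DF = P = 4421/5000 ≈ 0.884200
step 6 [6y] bond c/1=2/25: DF=(160843/125000 − 2/25·(0.994000+0.956600+0.940900+0.914600+0.884200))/(1+2/25) = 211/250 ≈ 0.844000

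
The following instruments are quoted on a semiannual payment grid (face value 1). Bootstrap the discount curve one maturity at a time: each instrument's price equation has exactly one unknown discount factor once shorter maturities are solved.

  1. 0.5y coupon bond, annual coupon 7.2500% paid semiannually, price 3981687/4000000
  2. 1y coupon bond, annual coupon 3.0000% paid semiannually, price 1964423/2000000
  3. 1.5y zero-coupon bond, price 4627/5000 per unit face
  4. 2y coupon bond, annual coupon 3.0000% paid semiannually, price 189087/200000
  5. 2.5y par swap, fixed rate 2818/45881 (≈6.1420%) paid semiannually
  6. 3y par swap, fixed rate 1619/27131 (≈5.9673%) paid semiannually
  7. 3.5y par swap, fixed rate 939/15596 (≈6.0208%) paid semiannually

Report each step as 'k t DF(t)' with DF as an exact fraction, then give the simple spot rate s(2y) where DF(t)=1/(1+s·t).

1 1/2 4803/5000
2 1 1907/2000
3 3/2 4627/5000
4 2 1779/2000
5 5/2 8591/10000
6 3 8381/10000
7 7/2 4061/5000
s(2y) = (1/(1779/2000) − 1)/(2) = 221/3558 ≈ 6.2114%

step 1 [0.5y] bond c/2=29/800: DF=(3981687/4000000 − 29/800·(0))/(1+29/800) = 4803/5000 ≈ 0.960600
step 2 [1y] bond c/2=3/200: DF=(1964423/2000000 − 3/200·(0.960600))/(1+3/200) = 1907/2000 ≈ 0.953500
step 3 [1.5y] zero: DF = P = 4627/5000 ≈ 0.925400
step 4 [2y] bond c/2=3/200: DF=(189087/200000 − 3/200·(0.960600+0.953500+0.925400))/(1+3/200) = 1779/2000 ≈ 0.889500
step 5 [2.5y] swap r/2=1409/45881: DF=(1 − 1409/45881·(0.960600+0.953500+0.925400+0.889500))/(1+1409/45881) = 8591/10000 ≈ 0.859100
step 6 [3y] swap r/2=1619/54262: DF=(1 − 1619/54262·(0.960600+0.953500+0.925400+0.889500+0.859100))/(1+1619/54262) = 8381/10000 ≈ 0.838100
step 7 [3.5y] swap r/2=939/31192: DF=(1 − 939/31192·(0.960600+0.953500+0.925400+0.889500+0.859100+0.838100))/(1+939/31192) = 4061/5000 ≈ 0.812200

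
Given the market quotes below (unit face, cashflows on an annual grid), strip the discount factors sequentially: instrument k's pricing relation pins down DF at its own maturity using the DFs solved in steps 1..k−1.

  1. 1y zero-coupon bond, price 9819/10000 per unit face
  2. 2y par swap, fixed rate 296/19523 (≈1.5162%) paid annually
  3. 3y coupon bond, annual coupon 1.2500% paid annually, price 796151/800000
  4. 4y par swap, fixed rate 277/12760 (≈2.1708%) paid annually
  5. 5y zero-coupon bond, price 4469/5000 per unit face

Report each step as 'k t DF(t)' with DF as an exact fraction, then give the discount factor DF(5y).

step 1 [1y] zero: DF = P = 9819/10000 ≈ 0.981900
step 2 [2y] swap r/1=296/19523: DF=(1 − 296/19523·(0.981900))/(1+296/19523) = 1213/1250 ≈ 0.970400
step 3 [3y] bond c/1=1/80: DF=(796151/800000 − 1/80·(0.981900+0.970400))/(1+1/80) = 2397/2500 ≈ 0.958800
step 4 [4y] swap r/1=277/12760: DF=(1 − 277/12760·(0.981900+0.970400+0.958800))/(1+277/12760) = 9169/10000 ≈ 0.916900
step 5 [5y] zero: DF = P = 4469/5000 ≈ 0.893800

1 1 9819/10000
2 2 1213/1250
3 3 2397/2500
4 4 9169/10000
5 5 4469/5000
DF(5y) = 4469/5000 ≈ 0.893800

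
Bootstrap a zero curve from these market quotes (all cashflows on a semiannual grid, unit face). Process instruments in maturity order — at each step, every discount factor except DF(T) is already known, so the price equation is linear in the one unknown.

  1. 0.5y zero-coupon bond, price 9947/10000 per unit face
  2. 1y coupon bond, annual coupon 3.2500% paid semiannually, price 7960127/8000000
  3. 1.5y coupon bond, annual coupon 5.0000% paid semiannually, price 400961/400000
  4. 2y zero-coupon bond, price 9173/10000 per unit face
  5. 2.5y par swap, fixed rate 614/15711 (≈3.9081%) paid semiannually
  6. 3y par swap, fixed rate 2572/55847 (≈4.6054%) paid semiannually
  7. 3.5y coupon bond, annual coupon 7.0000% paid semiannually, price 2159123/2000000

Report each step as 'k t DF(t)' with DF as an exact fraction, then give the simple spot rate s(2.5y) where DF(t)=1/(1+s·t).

1 1/2 9947/10000
2 1 602/625
3 3/2 4651/5000
4 2 9173/10000
5 5/2 9079/10000
6 3 4357/5000
7 7/2 4271/5000
s(2.5y) = (1/(9079/10000) − 1)/(5/2) = 1842/45395 ≈ 4.0577%

step 1 [0.5y] zero: DF = P = 9947/10000 ≈ 0.994700
step 2 [1y] bond c/2=13/800: DF=(7960127/8000000 − 13/800·(0.994700))/(1+13/800) = 602/625 ≈ 0.963200
step 3 [1.5y] bond c/2=1/40: DF=(400961/400000 − 1/40·(0.994700+0.963200))/(1+1/40) = 4651/5000 ≈ 0.930200
step 4 [2y] zero: DF = P = 9173/10000 ≈ 0.917300
step 5 [2.5y] swap r/2=307/15711: DF=(1 − 307/15711·(0.994700+0.963200+0.930200+0.917300))/(1+307/15711) = 9079/10000 ≈ 0.907900
step 6 [3y] swap r/2=1286/55847: DF=(1 − 1286/55847·(0.994700+0.963200+0.930200+0.917300+0.907900))/(1+1286/55847) = 4357/5000 ≈ 0.871400
step 7 [3.5y] bond c/2=7/200: DF=(2159123/2000000 − 7/200·(0.994700+0.963200+0.930200+0.917300+0.907900+0.871400))/(1+7/200) = 4271/5000 ≈ 0.854200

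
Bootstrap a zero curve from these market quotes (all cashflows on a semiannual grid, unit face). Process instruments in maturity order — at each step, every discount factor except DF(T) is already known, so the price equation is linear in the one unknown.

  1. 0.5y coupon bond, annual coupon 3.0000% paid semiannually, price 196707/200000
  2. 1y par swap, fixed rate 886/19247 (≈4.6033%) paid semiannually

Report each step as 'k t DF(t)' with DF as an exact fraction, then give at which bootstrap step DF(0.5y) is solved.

1 1/2 969/1000
2 1 9557/10000
DF(0.5y) is solved at step 1

step 1 [0.5y] bond c/2=3/200: DF=(196707/200000 − 3/200·(0))/(1+3/200) = 969/1000 ≈ 0.969000
step 2 [1y] swap r/2=443/19247: DF=(1 − 443/19247·(0.969000))/(1+443/19247) = 9557/10000 ≈ 0.955700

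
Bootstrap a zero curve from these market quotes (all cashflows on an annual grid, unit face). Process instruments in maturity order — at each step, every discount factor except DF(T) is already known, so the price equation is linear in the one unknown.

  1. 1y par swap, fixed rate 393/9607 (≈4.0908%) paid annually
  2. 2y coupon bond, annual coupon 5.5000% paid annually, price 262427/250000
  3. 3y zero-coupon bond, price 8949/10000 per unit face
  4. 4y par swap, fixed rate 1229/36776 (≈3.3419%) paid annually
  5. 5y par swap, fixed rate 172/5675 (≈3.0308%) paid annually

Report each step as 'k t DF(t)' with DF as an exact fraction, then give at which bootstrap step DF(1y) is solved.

step 1 [1y] swap r/1=393/9607: DF=(1 − 393/9607·(0))/(1+393/9607) = 9607/10000 ≈ 0.960700
step 2 [2y] bond c/1=11/200: DF=(262427/250000 − 11/200·(0.960700))/(1+11/200) = 9449/10000 ≈ 0.944900
step 3 [3y] zero: DF = P = 8949/10000 ≈ 0.894900
step 4 [4y] swap r/1=1229/36776: DF=(1 − 1229/36776·(0.960700+0.944900+0.894900))/(1+1229/36776) = 8771/10000 ≈ 0.877100
step 5 [5y] swap r/1=172/5675: DF=(1 − 172/5675·(0.960700+0.944900+0.894900+0.877100))/(1+172/5675) = 539/625 ≈ 0.862400

1 1 9607/10000
2 2 9449/10000
3 3 8949/10000
4 4 8771/10000
5 5 539/625
DF(1y) is solved at step 1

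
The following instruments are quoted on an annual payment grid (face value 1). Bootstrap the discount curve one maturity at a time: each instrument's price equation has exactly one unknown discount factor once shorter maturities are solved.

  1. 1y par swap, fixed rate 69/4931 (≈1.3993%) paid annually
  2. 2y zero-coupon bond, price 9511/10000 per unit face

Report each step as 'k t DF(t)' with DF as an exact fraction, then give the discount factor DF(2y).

step 1 [1y] swap r/1=69/4931: DF=(1 − 69/4931·(0))/(1+69/4931) = 4931/5000 ≈ 0.986200
step 2 [2y] zero: DF = P = 9511/10000 ≈ 0.951100

1 1 4931/5000
2 2 9511/10000
DF(2y) = 9511/10000 ≈ 0.951100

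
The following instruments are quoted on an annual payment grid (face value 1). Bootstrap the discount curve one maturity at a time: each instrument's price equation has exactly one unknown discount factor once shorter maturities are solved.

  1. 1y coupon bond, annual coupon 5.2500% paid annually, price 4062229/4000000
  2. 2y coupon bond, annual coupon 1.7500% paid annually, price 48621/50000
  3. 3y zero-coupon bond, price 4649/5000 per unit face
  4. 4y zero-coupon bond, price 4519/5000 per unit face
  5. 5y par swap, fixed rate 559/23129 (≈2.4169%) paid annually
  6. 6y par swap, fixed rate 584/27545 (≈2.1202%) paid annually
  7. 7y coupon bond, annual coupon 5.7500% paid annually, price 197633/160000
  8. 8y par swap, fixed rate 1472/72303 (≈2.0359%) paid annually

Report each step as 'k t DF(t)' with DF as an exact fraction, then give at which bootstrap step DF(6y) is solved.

1 1 9649/10000
2 2 9391/10000
3 3 4649/5000
4 4 4519/5000
5 5 4441/5000
6 6 552/625
7 7 1737/2000
8 8 533/625
DF(6y) is solved at step 6

step 1 [1y] bond c/1=21/400: DF=(4062229/4000000 − 21/400·(0))/(1+21/400) = 9649/10000 ≈ 0.964900
step 2 [2y] bond c/1=7/400: DF=(48621/50000 − 7/400·(0.964900))/(1+7/400) = 9391/10000 ≈ 0.939100
step 3 [3y] zero: DF = P = 4649/5000 ≈ 0.929800
step 4 [4y] zero: DF = P = 4519/5000 ≈ 0.903800
step 5 [5y] swap r/1=559/23129: DF=(1 − 559/23129·(0.964900+0.939100+0.929800+0.903800))/(1+559/23129) = 4441/5000 ≈ 0.888200
step 6 [6y] swap r/1=584/27545: DF=(1 − 584/27545·(0.964900+0.939100+0.929800+0.903800+0.888200))/(1+584/27545) = 552/625 ≈ 0.883200
step 7 [7y] bond c/1=23/400: DF=(197633/160000 − 23/400·(0.964900+0.939100+0.929800+0.903800+0.888200+0.883200))/(1+23/400) = 1737/2000 ≈ 0.868500
step 8 [8y] swap r/1=1472/72303: DF=(1 − 1472/72303·(0.964900+0.939100+0.929800+0.903800+0.888200+0.883200+0.868500))/(1+1472/72303) = 533/625 ≈ 0.852800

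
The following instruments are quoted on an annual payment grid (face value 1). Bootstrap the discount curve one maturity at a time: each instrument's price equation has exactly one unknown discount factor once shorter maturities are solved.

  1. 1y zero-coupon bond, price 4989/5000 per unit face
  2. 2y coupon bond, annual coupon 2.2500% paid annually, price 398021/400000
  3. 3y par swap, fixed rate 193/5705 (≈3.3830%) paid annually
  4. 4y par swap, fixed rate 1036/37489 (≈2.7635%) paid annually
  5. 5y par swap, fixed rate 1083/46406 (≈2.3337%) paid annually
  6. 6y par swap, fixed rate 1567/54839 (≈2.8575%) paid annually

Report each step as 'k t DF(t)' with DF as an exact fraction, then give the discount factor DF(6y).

step 1 [1y] zero: DF = P = 4989/5000 ≈ 0.997800
step 2 [2y] bond c/1=9/400: DF=(398021/400000 − 9/400·(0.997800))/(1+9/400) = 1189/1250 ≈ 0.951200
step 3 [3y] swap r/1=193/5705: DF=(1 − 193/5705·(0.997800+0.951200))/(1+193/5705) = 1807/2000 ≈ 0.903500
step 4 [4y] swap r/1=1036/37489: DF=(1 − 1036/37489·(0.997800+0.951200+0.903500))/(1+1036/37489) = 2241/2500 ≈ 0.896400
step 5 [5y] swap r/1=1083/46406: DF=(1 − 1083/46406·(0.997800+0.951200+0.903500+0.896400))/(1+1083/46406) = 8917/10000 ≈ 0.891700
step 6 [6y] swap r/1=1567/54839: DF=(1 − 1567/54839·(0.997800+0.951200+0.903500+0.896400+0.891700))/(1+1567/54839) = 8433/10000 ≈ 0.843300

1 1 4989/5000
2 2 1189/1250
3 3 1807/2000
4 4 2241/2500
5 5 8917/10000
6 6 8433/10000
DF(6y) = 8433/10000 ≈ 0.843300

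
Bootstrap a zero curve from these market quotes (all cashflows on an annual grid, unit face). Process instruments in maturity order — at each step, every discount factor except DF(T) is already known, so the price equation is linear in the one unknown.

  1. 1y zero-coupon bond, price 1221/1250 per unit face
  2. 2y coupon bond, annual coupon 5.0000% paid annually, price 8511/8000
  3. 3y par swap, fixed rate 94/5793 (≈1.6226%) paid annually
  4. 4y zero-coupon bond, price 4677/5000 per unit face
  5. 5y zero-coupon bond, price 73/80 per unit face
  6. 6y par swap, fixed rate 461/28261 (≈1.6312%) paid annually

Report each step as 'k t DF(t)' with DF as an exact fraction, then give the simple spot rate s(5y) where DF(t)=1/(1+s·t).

step 1 [1y] zero: DF = P = 1221/1250 ≈ 0.976800
step 2 [2y] bond c/1=1/20: DF=(8511/8000 − 1/20·(0.976800))/(1+1/20) = 9667/10000 ≈ 0.966700
step 3 [3y] swap r/1=94/5793: DF=(1 − 94/5793·(0.976800+0.966700))/(1+94/5793) = 953/1000 ≈ 0.953000
step 4 [4y] zero: DF = P = 4677/5000 ≈ 0.935400
step 5 [5y] zero: DF = P = 73/80 ≈ 0.912500
step 6 [6y] swap r/1=461/28261: DF=(1 − 461/28261·(0.976800+0.966700+0.953000+0.935400+0.912500))/(1+461/28261) = 4539/5000 ≈ 0.907800

1 1 1221/1250
2 2 9667/10000
3 3 953/1000
4 4 4677/5000
5 5 73/80
6 6 4539/5000
s(5y) = (1/(73/80) − 1)/(5) = 7/365 ≈ 1.9178%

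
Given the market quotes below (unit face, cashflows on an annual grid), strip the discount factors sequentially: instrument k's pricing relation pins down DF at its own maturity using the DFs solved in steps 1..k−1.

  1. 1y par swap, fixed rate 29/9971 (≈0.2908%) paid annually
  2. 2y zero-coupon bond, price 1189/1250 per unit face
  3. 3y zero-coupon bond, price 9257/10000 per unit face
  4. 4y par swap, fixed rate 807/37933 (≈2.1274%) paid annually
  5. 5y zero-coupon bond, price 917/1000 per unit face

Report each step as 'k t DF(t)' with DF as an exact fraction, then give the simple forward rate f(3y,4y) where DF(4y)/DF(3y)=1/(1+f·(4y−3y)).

step 1 [1y] swap r/1=29/9971: DF=(1 − 29/9971·(0))/(1+29/9971) = 9971/10000 ≈ 0.997100
step 2 [2y] zero: DF = P = 1189/1250 ≈ 0.951200
step 3 [3y] zero: DF = P = 9257/10000 ≈ 0.925700
step 4 [4y] swap r/1=807/37933: DF=(1 − 807/37933·(0.997100+0.951200+0.925700))/(1+807/37933) = 9193/10000 ≈ 0.919300
step 5 [5y] zero: DF = P = 917/1000 ≈ 0.917000

1 1 9971/10000
2 2 1189/1250
3 3 9257/10000
4 4 9193/10000
5 5 917/1000
f(3y,4y) = ((9257/10000)/(9193/10000) − 1)/(1) = 64/9193 ≈ 0.6962%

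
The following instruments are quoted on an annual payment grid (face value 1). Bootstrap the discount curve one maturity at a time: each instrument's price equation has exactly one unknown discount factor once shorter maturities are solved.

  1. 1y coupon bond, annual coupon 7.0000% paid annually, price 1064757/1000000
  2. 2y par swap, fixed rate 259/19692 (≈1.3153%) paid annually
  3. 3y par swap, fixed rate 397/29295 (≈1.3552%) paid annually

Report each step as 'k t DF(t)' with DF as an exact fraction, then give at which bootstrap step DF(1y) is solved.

1 1 9951/10000
2 2 9741/10000
3 3 9603/10000
DF(1y) is solved at step 1

step 1 [1y] bond c/1=7/100: DF=(1064757/1000000 − 7/100·(0))/(1+7/100) = 9951/10000 ≈ 0.995100
step 2 [2y] swap r/1=259/19692: DF=(1 − 259/19692·(0.995100))/(1+259/19692) = 9741/10000 ≈ 0.974100
step 3 [3y] swap r/1=397/29295: DF=(1 − 397/29295·(0.995100+0.974100))/(1+397/29295) = 9603/10000 ≈ 0.960300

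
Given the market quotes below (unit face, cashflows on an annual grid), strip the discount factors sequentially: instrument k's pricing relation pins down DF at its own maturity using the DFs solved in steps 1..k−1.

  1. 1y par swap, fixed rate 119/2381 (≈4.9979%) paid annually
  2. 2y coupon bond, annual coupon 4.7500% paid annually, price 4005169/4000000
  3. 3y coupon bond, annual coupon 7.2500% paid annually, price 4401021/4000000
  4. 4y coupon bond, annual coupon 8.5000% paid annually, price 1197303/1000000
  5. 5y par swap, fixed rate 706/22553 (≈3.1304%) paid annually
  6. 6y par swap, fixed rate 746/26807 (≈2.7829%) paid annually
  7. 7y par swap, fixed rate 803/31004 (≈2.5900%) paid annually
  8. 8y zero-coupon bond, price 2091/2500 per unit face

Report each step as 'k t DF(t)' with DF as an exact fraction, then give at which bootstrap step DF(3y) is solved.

1 1 2381/2500
2 2 9127/10000
3 3 4499/5000
4 4 8869/10000
5 5 2147/2500
6 6 2127/2500
7 7 4197/5000
8 8 2091/2500
DF(3y) is solved at step 3

step 1 [1y] swap r/1=119/2381: DF=(1 − 119/2381·(0))/(1+119/2381) = 2381/2500 ≈ 0.952400
step 2 [2y] bond c/1=19/400: DF=(4005169/4000000 − 19/400·(0.952400))/(1+19/400) = 9127/10000 ≈ 0.912700
step 3 [3y] bond c/1=29/400: DF=(4401021/4000000 − 29/400·(0.952400+0.912700))/(1+29/400) = 4499/5000 ≈ 0.899800
step 4 [4y] bond c/1=17/200: DF=(1197303/1000000 − 17/200·(0.952400+0.912700+0.899800))/(1+17/200) = 8869/10000 ≈ 0.886900
step 5 [5y] swap r/1=706/22553: DF=(1 − 706/22553·(0.952400+0.912700+0.899800+0.886900))/(1+706/22553) = 2147/2500 ≈ 0.858800
step 6 [6y] swap r/1=746/26807: DF=(1 − 746/26807·(0.952400+0.912700+0.899800+0.886900+0.858800))/(1+746/26807) = 2127/2500 ≈ 0.850800
step 7 [7y] swap r/1=803/31004: DF=(1 − 803/31004·(0.952400+0.912700+0.899800+0.886900+0.858800+0.850800))/(1+803/31004) = 4197/5000 ≈ 0.839400
step 8 [8y] zero: DF = P = 2091/2500 ≈ 0.836400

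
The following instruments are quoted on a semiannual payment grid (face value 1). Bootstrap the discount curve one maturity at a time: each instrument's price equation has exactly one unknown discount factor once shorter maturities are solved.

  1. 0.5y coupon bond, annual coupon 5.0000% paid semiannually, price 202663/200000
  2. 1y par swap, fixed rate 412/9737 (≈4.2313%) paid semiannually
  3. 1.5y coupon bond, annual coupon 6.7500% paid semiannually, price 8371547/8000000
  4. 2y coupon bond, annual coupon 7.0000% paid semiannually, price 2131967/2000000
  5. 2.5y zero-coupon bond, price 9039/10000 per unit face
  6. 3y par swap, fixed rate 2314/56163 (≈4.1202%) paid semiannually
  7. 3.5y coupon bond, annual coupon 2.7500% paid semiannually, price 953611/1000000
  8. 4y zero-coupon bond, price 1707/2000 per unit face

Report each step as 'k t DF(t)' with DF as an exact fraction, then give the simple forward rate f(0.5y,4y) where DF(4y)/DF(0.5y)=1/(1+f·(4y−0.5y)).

1 1/2 4943/5000
2 1 2397/2500
3 3/2 9487/10000
4 2 233/250
5 5/2 9039/10000
6 3 8843/10000
7 7/2 1729/2000
8 4 1707/2000
f(0.5y,4y) = ((4943/5000)/(1707/2000) − 1)/(7/2) = 386/8535 ≈ 4.5226%

step 1 [0.5y] bond c/2=1/40: DF=(202663/200000 − 1/40·(0))/(1+1/40) = 4943/5000 ≈ 0.988600
step 2 [1y] swap r/2=206/9737: DF=(1 − 206/9737·(0.988600))/(1+206/9737) = 2397/2500 ≈ 0.958800
step 3 [1.5y] bond c/2=27/800: DF=(8371547/8000000 − 27/800·(0.988600+0.958800))/(1+27/800) = 9487/10000 ≈ 0.948700
step 4 [2y] bond c/2=7/200: DF=(2131967/2000000 − 7/200·(0.988600+0.958800+0.948700))/(1+7/200) = 233/250 ≈ 0.932000
step 5 [2.5y] zero: DF = P = 9039/10000 ≈ 0.903900
step 6 [3y] swap r/2=1157/56163: DF=(1 − 1157/56163·(0.988600+0.958800+0.948700+0.932000+0.903900))/(1+1157/56163) = 8843/10000 ≈ 0.884300
step 7 [3.5y] bond c/2=11/800: DF=(953611/1000000 − 11/800·(0.988600+0.958800+0.948700+0.932000+0.903900+0.884300))/(1+11/800) = 1729/2000 ≈ 0.864500
step 8 [4y] zero: DF = P = 1707/2000 ≈ 0.853500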